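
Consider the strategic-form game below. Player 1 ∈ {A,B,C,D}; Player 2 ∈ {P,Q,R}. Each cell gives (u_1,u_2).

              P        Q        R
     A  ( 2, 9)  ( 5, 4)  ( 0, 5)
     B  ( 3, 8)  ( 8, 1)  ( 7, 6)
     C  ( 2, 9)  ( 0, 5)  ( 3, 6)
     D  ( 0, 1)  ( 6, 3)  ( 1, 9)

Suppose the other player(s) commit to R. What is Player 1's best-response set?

u_1(A vs R) = 0
u_1(B vs R) = 7
u_1(C vs R) = 3
u_1(D vs R) = 1
max payoff 7 at {B}

argmax u_1 = {B}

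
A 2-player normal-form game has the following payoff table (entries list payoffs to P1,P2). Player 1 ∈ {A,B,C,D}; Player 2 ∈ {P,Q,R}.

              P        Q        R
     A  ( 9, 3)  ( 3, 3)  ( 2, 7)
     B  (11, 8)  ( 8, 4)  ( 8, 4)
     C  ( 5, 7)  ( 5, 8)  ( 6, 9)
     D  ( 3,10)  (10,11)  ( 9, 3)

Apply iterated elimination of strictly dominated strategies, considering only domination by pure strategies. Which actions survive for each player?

IESDS → P1:{B,D} P2:{P,Q}

P1 drop A (B beats it: P:11>9 Q:8>3 R:8>2)
P1 drop C (B beats it: P:11>5 Q:8>5 R:8>6)
P2 drop R (P beats it: B:8>4 D:10>3)
P1→{B,D} P2→{P,Q}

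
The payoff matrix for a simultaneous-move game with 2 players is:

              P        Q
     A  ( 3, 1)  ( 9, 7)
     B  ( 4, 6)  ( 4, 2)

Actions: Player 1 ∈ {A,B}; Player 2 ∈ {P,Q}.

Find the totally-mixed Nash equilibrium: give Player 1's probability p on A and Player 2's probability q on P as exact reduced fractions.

(p,q) = (2/5, 5/6)

P1 indiff ⇒ q·3+(1-q)·9 = q·4+(1-q)·4 ⇒ q(-1) = (1-q)(-5) ⇒ q = 5/6
P2 indiff ⇒ p·1+(1-p)·6 = p·7+(1-p)·2 ⇒ p(-6) = (1-p)(-4) ⇒ p = 2/5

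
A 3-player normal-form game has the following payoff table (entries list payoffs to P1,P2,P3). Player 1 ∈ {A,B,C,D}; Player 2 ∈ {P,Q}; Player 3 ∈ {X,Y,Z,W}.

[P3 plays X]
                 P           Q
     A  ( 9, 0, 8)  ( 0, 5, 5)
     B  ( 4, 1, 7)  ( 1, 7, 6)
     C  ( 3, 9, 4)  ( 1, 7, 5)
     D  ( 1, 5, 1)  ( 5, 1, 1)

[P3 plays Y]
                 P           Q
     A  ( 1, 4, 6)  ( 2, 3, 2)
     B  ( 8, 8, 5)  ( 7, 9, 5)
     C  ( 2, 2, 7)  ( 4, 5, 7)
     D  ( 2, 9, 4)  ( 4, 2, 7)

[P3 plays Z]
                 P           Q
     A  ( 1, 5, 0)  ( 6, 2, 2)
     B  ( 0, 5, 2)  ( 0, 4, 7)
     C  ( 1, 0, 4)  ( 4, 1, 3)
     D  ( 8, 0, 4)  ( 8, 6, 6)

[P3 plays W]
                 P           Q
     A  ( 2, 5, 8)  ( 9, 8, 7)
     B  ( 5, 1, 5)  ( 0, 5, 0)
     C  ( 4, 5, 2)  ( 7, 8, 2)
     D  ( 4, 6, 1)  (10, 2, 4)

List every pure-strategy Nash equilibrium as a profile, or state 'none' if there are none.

No pure NE.

(A,P,X): not NE [P2→Q gives 5>0]
(A,P,Y): not NE [P1→B gives 8>1; P3→W gives 8>6]
(A,P,Z): not NE [P1→D gives 8>1; P3→W gives 8>0]
(A,P,W): not NE [P1→B gives 5>2; P2→Q gives 8>5]
(A,Q,X): not NE [P1→D gives 5>0; P3→W gives 7>5]
(A,Q,Y): not NE [P1→B gives 7>2; P2→P gives 4>3; P3→W gives 7>2]
(A,Q,Z): not NE [P1→D gives 8>6; P2→P gives 5>2; P3→W gives 7>2]
(A,Q,W): not NE [P1→D gives 10>9]
(B,P,X): not NE [P1→A gives 9>4; P2→Q gives 7>1]
(B,P,Y): not NE [P2→Q gives 9>8; P3→X gives 7>5]
(B,P,Z): not NE [P1→D gives 8>0; P3→X gives 7>2]
(B,P,W): not NE [P2→Q gives 5>1; P3→X gives 7>5]
(B,Q,X): not NE [P1→D gives 5>1; P3→Z gives 7>6]
(B,Q,Y): not NE [P3→Z gives 7>5]
(B,Q,Z): not NE [P1→D gives 8>0; P2→P gives 5>4]
(B,Q,W): not NE [P1→D gives 10>0; P3→Z gives 7>0]
(C,P,X): not NE [P1→A gives 9>3; P3→Y gives 7>4]
(C,P,Y): not NE [P1→B gives 8>2; P2→Q gives 5>2]
(C,P,Z): not NE [P1→D gives 8>1; P2→Q gives 1>0; P3→Y gives 7>4]
(C,P,W): not NE [P1→B gives 5>4; P2→Q gives 8>5; P3→Y gives 7>2]
(C,Q,X): not NE [P1→D gives 5>1; P2→P gives 9>7; P3→Y gives 7>5]
(C,Q,Y): not NE [P1→B gives 7>4]
(C,Q,Z): not NE [P1→D gives 8>4; P3→Y gives 7>3]
(C,Q,W): not NE [P1→D gives 10>7; P3→Y gives 7>2]
(D,P,X): not NE [P1→A gives 9>1; P3→Z gives 4>1]
(D,P,Y): not NE [P1→B gives 8>2]
(D,P,Z): not NE [P2→Q gives 6>0]
(D,P,W): not NE [P1→B gives 5>4; P3→Z gives 4>1]
(D,Q,X): not NE [P2→P gives 5>1; P3→Y gives 7>1]
(D,Q,Y): not NE [P1→B gives 7>4; P2→P gives 9>2]
(D,Q,Z): not NE [P3→Y gives 7>6]
(D,Q,W): not NE [P2→P gives 6>2; P3→Y gives 7>4]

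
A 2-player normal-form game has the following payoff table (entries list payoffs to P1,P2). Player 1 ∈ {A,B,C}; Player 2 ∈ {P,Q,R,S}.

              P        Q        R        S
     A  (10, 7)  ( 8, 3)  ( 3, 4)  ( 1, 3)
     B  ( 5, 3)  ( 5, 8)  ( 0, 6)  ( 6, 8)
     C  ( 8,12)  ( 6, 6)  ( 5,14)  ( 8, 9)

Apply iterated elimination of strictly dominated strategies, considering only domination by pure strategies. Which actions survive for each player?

P1 drop B (C beats it: P:8>5 Q:6>5 R:5>0 S:8>6)
P2 drop Q (P beats it: A:7>3 C:12>6)
P2 drop S (P beats it: A:7>3 C:12>9)
P1→{A,C} P2→{P,R}

Remaining: P1:{A,C} P2:{P,R}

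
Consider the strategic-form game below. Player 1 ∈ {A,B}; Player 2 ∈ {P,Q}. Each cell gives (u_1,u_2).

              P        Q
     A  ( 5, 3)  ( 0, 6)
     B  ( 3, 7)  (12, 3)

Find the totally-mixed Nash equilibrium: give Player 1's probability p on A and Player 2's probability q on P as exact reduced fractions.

P1 mixes 4/7 on A; P2 mixes 6/7 on P

P1 indiff ⇒ q·5+(1-q)·0 = q·3+(1-q)·12 ⇒ q(2) = (1-q)(12) ⇒ q = 6/7
P2 indiff ⇒ p·3+(1-p)·7 = p·6+(1-p)·3 ⇒ p(-3) = (1-p)(-4) ⇒ p = 4/7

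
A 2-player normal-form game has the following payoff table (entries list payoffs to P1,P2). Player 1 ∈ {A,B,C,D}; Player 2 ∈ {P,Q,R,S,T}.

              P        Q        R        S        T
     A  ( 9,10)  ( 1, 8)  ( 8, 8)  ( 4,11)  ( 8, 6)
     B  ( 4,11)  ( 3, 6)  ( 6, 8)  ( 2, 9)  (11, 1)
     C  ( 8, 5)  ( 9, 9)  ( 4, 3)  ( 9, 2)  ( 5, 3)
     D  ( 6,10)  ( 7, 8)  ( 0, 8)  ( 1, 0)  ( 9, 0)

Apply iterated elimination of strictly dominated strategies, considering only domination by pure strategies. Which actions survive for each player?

P2 drop R (P beats it: A:10>8 B:11>8 C:5>3 D:10>8)
P2 drop T (P beats it: A:10>6 B:11>1 C:5>3 D:10>0)
P1 drop B (C beats it: P:8>4 Q:9>3 S:9>2)
P1 drop D (C beats it: P:8>6 Q:9>7 S:9>1)
P1→{A,C} P2→{P,Q,S}

IESDS → P1:{A,C} P2:{P,Q,S}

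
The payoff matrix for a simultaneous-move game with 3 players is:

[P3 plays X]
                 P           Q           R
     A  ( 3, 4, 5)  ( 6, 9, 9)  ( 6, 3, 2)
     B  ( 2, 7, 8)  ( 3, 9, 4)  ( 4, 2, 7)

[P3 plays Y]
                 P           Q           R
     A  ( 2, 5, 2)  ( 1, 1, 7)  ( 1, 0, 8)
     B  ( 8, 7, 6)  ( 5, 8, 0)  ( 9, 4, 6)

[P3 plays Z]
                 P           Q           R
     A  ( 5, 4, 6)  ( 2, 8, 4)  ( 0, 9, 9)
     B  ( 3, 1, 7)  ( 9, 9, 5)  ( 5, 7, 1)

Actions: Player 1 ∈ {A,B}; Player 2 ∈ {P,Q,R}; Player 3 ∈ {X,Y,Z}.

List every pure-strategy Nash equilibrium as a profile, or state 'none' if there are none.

Nash profiles: (A,Q,X), (B,Q,Z)

(A,P,X): not NE [P2→Q gives 9>4; P3→Z gives 6>5]
(A,P,Y): not NE [P1→B gives 8>2; P3→Z gives 6>2]
(A,P,Z): not NE [P2→R gives 9>4]
(A,Q,X): NE
(A,Q,Y): not NE [P1→B gives 5>1; P2→P gives 5>1; P3→X gives 9>7]
(A,Q,Z): not NE [P1→B gives 9>2; P2→R gives 9>8; P3→X gives 9>4]
(A,R,X): not NE [P2→Q gives 9>3; P3→Z gives 9>2]
(A,R,Y): not NE [P1→B gives 9>1; P2→P gives 5>0; P3→Z gives 9>8]
(A,R,Z): not NE [P1→B gives 5>0]
(B,P,X): not NE [P1→A gives 3>2; P2→Q gives 9>7]
(B,P,Y): not NE [P2→Q gives 8>7; P3→X gives 8>6]
(B,P,Z): not NE [P1→A gives 5>3; P2→Q gives 9>1; P3→X gives 8>7]
(B,Q,X): not NE [P1→A gives 6>3; P3→Z gives 5>4]
(B,Q,Y): not NE [P3→Z gives 5>0]
(B,Q,Z): NE
(B,R,X): not NE [P1→A gives 6>4; P2→Q gives 9>2]
(B,R,Y): not NE [P2→Q gives 8>4; P3→X gives 7>6]
(B,R,Z): not NE [P2→Q gives 9>7; P3→X gives 7>1]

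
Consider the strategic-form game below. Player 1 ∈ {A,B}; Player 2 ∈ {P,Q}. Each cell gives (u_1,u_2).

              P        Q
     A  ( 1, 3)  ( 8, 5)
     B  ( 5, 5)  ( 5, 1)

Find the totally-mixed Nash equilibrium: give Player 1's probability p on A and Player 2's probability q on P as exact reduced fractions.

p=2/3, q=3/7

P1 indiff ⇒ q·1+(1-q)·8 = q·5+(1-q)·5 ⇒ q(-4) = (1-q)(-3) ⇒ q = 3/7
P2 indiff ⇒ p·3+(1-p)·5 = p·5+(1-p)·1 ⇒ p(-2) = (1-p)(-4) ⇒ p = 2/3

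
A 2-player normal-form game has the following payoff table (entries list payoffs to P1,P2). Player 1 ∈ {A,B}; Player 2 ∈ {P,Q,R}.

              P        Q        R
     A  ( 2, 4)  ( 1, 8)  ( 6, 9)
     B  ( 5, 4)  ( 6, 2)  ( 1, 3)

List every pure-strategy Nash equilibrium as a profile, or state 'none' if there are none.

(A,P): not NE [P1→B gives 5>2; P2→R gives 9>4]
(A,Q): not NE [P1→B gives 6>1; P2→R gives 9>8]
(A,R): NE
(B,P): NE
(B,Q): not NE [P2→P gives 4>2]
(B,R): not NE [P1→A gives 6>1; P2→P gives 4>3]

NE set: (A,R), (B,P)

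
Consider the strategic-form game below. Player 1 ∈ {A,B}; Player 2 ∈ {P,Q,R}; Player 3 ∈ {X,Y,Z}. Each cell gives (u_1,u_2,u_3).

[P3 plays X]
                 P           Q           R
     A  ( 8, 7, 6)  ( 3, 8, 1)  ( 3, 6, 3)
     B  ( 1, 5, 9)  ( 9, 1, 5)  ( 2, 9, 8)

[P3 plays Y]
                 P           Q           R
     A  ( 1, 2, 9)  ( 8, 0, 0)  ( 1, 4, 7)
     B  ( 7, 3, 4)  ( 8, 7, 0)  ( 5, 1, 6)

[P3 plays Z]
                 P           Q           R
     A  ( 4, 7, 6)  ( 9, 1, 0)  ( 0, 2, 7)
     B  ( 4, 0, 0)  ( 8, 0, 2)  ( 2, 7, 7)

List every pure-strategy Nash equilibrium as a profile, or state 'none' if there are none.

(A,P,X): not NE [P2→Q gives 8>7; P3→Y gives 9>6]
(A,P,Y): not NE [P1→B gives 7>1; P2→R gives 4>2]
(A,P,Z): not NE [P3→Y gives 9>6]
(A,Q,X): not NE [P1→B gives 9>3]
(A,Q,Y): not NE [P2→R gives 4>0; P3→X gives 1>0]
(A,Q,Z): not NE [P2→P gives 7>1; P3→X gives 1>0]
(A,R,X): not NE [P2→Q gives 8>6; P3→Z gives 7>3]
(A,R,Y): not NE [P1→B gives 5>1]
(A,R,Z): not NE [P1→B gives 2>0; P2→P gives 7>2]
(B,P,X): not NE [P1→A gives 8>1; P2→R gives 9>5]
(B,P,Y): not NE [P2→Q gives 7>3; P3→X gives 9>4]
(B,P,Z): not NE [P2→R gives 7>0; P3→X gives 9>0]
(B,Q,X): not NE [P2→R gives 9>1]
(B,Q,Y): not NE [P3→X gives 5>0]
(B,Q,Z): not NE [P1→A gives 9>8; P2→R gives 7>0; P3→X gives 5>2]
(B,R,X): not NE [P1→A gives 3>2]
(B,R,Y): not NE [P2→Q gives 7>1; P3→X gives 8>6]
(B,R,Z): not NE [P3→X gives 8>7]

No pure NE.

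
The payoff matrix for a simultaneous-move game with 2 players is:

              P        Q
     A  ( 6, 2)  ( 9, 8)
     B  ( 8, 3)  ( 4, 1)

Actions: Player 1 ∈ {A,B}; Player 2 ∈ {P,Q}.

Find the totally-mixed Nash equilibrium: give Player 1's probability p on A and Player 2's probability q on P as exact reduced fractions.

P1 indiff ⇒ q·6+(1-q)·9 = q·8+(1-q)·4 ⇒ q(-2) = (1-q)(-5) ⇒ q = 5/7
P2 indiff ⇒ p·2+(1-p)·3 = p·8+(1-p)·1 ⇒ p(-6) = (1-p)(-2) ⇒ p = 1/4

(p,q) = (1/4, 5/7)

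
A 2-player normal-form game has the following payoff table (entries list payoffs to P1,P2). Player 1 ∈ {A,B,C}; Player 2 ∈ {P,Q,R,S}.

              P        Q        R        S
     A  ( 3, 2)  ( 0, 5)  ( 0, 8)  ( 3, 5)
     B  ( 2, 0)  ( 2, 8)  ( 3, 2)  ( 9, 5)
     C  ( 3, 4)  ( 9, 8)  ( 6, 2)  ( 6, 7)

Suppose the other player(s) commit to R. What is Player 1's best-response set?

BR_1 = {C}

u_1(A vs R) = 0
u_1(B vs R) = 3
u_1(C vs R) = 6
max payoff 6 at {C}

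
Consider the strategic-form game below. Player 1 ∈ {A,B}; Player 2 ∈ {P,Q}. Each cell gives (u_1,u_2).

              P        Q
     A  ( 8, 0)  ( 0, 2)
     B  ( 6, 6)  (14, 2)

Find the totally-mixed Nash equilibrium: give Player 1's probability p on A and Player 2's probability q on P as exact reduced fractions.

P1 indiff ⇒ q·8+(1-q)·0 = q·6+(1-q)·14 ⇒ q(2) = (1-q)(14) ⇒ q = 7/8
P2 indiff ⇒ p·0+(1-p)·6 = p·2+(1-p)·2 ⇒ p(-2) = (1-p)(-4) ⇒ p = 2/3

(p,q) = (2/3, 7/8)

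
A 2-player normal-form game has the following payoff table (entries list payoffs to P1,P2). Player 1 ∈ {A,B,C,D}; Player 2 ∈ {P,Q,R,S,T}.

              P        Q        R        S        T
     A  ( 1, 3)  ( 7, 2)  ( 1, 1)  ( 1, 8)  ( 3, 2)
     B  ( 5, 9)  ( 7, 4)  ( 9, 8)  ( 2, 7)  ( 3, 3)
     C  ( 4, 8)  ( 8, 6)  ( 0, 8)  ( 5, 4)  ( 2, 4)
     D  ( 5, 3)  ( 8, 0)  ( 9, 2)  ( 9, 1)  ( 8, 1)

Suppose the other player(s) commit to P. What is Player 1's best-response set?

u_1(A vs P) = 1
u_1(B vs P) = 5
u_1(C vs P) = 4
u_1(D vs P) = 5
max payoff 5 at {B,D}

P1 best: {B,D}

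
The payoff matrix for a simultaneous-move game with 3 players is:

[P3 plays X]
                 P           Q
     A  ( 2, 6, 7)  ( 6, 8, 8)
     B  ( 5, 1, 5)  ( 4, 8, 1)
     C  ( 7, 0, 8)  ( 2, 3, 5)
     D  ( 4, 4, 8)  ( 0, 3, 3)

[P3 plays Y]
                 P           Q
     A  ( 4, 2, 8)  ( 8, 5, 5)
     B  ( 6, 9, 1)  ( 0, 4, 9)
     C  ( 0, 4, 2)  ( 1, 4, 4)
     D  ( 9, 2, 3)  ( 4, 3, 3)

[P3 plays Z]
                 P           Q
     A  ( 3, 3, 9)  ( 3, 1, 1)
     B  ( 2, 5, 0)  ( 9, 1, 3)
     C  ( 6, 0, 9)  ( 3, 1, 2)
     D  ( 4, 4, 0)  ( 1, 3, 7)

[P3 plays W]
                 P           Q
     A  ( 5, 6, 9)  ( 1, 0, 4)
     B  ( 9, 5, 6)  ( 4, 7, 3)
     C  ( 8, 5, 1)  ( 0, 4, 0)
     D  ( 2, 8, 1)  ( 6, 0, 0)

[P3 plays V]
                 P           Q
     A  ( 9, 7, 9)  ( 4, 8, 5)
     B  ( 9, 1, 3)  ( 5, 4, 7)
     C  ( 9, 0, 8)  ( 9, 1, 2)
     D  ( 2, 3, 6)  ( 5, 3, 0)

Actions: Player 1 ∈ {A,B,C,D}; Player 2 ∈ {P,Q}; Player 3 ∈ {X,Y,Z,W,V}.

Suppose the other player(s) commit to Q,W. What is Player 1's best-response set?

u_1(A vs Q,W) = 1
u_1(B vs Q,W) = 4
u_1(C vs Q,W) = 0
u_1(D vs Q,W) = 6
max payoff 6 at {D}

BR_1 = {D}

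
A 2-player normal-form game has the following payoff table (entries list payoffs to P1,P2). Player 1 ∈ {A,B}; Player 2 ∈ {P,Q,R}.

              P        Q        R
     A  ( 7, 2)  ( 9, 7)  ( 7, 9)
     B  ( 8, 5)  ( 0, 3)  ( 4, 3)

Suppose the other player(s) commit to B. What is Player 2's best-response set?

BR_2 = {P}

u_2(P vs B) = 5
u_2(Q vs B) = 3
u_2(R vs B) = 3
max payoff 5 at {P}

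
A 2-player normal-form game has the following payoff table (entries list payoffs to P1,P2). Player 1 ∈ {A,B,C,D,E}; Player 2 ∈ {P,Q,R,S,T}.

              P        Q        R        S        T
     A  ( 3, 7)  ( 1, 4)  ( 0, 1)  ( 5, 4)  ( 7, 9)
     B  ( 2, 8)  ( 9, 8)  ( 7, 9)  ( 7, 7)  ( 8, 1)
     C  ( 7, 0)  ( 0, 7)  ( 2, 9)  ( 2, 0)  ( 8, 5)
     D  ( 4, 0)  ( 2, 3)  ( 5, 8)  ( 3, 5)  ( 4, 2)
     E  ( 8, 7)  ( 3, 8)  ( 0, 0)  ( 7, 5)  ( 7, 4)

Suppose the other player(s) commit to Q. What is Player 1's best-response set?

BR_1 = {B}

u_1(A vs Q) = 1
u_1(B vs Q) = 9
u_1(C vs Q) = 0
u_1(D vs Q) = 2
u_1(E vs Q) = 3
max payoff 9 at {B}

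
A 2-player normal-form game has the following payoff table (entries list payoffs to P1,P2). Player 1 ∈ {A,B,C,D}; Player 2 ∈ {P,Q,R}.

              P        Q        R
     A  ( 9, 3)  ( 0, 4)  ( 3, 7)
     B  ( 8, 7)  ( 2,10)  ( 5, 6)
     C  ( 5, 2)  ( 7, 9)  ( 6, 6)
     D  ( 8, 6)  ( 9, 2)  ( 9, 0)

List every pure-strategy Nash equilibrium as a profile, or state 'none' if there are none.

Equilibria: none

(A,P): not NE [P2→R gives 7>3]
(A,Q): not NE [P1→D gives 9>0; P2→R gives 7>4]
(A,R): not NE [P1→D gives 9>3]
(B,P): not NE [P1→A gives 9>8; P2→Q gives 10>7]
(B,Q): not NE [P1→D gives 9>2]
(B,R): not NE [P1→D gives 9>5; P2→Q gives 10>6]
(C,P): not NE [P1→A gives 9>5; P2→Q gives 9>2]
(C,Q): not NE [P1→D gives 9>7]
(C,R): not NE [P1→D gives 9>6; P2→Q gives 9>6]
(D,P): not NE [P1→A gives 9>8]
(D,Q): not NE [P2→P gives 6>2]
(D,R): not NE [P2→P gives 6>0]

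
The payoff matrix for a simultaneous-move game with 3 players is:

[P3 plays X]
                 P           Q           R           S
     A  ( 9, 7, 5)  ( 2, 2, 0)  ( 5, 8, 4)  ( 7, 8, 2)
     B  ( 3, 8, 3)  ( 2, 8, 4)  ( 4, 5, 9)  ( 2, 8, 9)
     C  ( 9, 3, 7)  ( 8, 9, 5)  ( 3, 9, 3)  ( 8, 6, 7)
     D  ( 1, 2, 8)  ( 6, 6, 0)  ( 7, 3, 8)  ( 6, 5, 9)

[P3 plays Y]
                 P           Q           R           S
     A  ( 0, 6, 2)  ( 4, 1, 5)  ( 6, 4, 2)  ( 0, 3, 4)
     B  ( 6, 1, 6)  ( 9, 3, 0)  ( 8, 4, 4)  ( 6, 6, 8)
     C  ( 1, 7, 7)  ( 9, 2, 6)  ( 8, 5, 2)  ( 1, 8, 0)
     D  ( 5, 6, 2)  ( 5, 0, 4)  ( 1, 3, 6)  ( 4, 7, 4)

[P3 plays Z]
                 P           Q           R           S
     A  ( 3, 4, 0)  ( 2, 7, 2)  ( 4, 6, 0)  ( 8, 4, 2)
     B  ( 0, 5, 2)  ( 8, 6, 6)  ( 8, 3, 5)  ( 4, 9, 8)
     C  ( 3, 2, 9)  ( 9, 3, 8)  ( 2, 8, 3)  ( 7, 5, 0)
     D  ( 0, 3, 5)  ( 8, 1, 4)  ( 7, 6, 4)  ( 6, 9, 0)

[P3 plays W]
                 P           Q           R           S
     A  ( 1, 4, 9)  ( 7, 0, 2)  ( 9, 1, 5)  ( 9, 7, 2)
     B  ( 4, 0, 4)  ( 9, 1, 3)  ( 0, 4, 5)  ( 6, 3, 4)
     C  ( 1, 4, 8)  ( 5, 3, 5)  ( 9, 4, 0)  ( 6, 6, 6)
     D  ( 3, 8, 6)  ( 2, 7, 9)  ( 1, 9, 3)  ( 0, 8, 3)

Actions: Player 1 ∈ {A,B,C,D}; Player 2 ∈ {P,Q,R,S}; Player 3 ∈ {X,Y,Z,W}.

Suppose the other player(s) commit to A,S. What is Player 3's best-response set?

u_3(X vs A,S) = 2
u_3(Y vs A,S) = 4
u_3(Z vs A,S) = 2
u_3(W vs A,S) = 2
max payoff 4 at {Y}

P3 best: {Y}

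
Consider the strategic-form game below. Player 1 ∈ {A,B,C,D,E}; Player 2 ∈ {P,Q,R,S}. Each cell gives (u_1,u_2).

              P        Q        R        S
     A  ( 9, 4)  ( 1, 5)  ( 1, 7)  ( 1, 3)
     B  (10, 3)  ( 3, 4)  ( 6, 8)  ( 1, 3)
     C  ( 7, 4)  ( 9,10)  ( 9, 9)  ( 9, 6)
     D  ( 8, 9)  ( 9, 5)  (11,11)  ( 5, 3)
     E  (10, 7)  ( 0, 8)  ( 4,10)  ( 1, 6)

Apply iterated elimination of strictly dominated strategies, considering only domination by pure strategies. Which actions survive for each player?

Remaining: P1:{C,D} P2:{Q,R}

P2 drop P (R beats it: A:7>4 B:8>3 C:9>4 D:11>9 E:10>7)
P1 drop A (C beats it: Q:9>1 R:9>1 S:9>1)
P1 drop B (C beats it: Q:9>3 R:9>6 S:9>1)
P1 drop E (C beats it: Q:9>0 R:9>4 S:9>1)
P2 drop S (Q beats it: C:10>6 D:5>3)
P1→{C,D} P2→{Q,R}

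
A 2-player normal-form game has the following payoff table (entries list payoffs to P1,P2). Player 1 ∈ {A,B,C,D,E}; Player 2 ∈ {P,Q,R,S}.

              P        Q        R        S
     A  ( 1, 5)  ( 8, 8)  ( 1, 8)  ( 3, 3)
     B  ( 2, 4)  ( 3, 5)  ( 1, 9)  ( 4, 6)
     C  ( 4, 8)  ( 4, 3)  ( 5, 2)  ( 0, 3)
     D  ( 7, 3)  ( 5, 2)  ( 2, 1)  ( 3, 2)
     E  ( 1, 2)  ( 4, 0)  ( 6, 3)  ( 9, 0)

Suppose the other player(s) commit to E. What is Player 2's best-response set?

u_2(P vs E) = 2
u_2(Q vs E) = 0
u_2(R vs E) = 3
u_2(S vs E) = 0
max payoff 3 at {R}

P2 best: {R}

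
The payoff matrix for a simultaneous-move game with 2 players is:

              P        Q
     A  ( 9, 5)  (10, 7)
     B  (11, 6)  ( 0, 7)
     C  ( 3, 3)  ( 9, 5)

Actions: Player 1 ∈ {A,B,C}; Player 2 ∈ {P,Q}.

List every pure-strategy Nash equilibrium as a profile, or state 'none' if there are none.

(A,P): not NE [P1→B gives 11>9; P2→Q gives 7>5]
(A,Q): NE
(B,P): not NE [P2→Q gives 7>6]
(B,Q): not NE [P1→A gives 10>0]
(C,P): not NE [P1→B gives 11>3; P2→Q gives 5>3]
(C,Q): not NE [P1→A gives 10>9]

NE set: (A,Q)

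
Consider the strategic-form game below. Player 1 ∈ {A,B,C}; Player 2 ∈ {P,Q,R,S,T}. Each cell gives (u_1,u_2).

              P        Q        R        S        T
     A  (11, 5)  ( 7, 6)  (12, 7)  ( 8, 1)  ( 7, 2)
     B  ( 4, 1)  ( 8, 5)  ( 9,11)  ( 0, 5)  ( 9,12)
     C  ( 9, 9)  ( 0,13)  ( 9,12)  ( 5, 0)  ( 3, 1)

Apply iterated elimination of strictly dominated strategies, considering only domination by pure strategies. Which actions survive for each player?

P1 drop C (A beats it: P:11>9 Q:7>0 R:12>9 S:8>5 T:7>3)
P2 drop P (Q beats it: A:6>5 B:5>1)
P2 drop Q (R beats it: A:7>6 B:11>5)
P2 drop S (R beats it: A:7>1 B:11>5)
P1→{A,B} P2→{R,T}

Remaining: P1:{A,B} P2:{R,T}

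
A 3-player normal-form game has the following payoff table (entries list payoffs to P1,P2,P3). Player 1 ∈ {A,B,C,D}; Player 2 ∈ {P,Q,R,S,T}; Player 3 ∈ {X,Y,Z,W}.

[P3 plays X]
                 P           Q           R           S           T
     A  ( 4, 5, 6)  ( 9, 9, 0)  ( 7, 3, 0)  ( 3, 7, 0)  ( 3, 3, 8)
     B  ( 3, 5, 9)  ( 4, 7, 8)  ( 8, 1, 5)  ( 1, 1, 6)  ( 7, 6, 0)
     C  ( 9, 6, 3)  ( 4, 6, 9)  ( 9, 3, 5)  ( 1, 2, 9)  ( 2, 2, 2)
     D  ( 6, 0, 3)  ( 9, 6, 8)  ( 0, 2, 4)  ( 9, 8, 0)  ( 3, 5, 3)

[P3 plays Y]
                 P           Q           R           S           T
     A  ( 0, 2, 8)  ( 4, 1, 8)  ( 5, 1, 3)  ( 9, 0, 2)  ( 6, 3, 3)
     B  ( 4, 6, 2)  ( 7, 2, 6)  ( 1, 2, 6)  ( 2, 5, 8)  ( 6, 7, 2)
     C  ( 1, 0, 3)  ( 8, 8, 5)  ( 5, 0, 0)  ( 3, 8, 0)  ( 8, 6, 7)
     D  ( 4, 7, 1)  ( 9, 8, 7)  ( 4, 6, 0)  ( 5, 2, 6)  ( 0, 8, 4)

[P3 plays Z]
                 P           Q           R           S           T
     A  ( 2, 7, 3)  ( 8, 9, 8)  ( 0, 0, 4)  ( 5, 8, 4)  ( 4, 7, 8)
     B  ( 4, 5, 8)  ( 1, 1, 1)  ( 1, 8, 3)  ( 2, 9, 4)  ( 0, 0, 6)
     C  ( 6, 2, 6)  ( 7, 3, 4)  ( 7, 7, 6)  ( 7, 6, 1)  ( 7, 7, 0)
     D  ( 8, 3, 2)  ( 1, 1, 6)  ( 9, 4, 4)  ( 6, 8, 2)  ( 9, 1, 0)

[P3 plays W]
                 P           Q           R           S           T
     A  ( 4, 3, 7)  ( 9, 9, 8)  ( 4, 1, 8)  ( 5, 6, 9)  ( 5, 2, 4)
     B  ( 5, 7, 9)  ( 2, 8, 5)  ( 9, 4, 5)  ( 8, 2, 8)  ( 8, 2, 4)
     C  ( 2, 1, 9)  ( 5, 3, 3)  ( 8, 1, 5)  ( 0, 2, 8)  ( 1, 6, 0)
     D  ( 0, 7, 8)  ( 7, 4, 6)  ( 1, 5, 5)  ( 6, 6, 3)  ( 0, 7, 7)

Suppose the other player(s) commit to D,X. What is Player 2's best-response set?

argmax u_2 = {S}

u_2(P vs D,X) = 0
u_2(Q vs D,X) = 6
u_2(R vs D,X) = 2
u_2(S vs D,X) = 8
u_2(T vs D,X) = 5
max payoff 8 at {S}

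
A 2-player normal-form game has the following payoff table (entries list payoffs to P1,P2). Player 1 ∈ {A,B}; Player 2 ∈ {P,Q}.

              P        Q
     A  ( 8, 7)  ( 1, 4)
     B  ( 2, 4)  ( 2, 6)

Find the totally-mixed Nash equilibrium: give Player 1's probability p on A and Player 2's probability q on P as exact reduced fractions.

P1 indiff ⇒ q·8+(1-q)·1 = q·2+(1-q)·2 ⇒ q(6) = (1-q)(1) ⇒ q = 1/7
P2 indiff ⇒ p·7+(1-p)·4 = p·4+(1-p)·6 ⇒ p(3) = (1-p)(2) ⇒ p = 2/5

(p,q) = (2/5, 1/7)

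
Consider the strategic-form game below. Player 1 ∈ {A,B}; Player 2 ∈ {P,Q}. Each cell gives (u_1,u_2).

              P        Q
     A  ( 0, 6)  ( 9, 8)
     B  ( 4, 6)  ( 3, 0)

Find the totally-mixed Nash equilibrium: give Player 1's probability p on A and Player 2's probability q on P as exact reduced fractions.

P1 indiff ⇒ q·0+(1-q)·9 = q·4+(1-q)·3 ⇒ q(-4) = (1-q)(-6) ⇒ q = 3/5
P2 indiff ⇒ p·6+(1-p)·6 = p·8+(1-p)·0 ⇒ p(-2) = (1-p)(-6) ⇒ p = 3/4

P1 mixes 3/4 on A; P2 mixes 3/5 on P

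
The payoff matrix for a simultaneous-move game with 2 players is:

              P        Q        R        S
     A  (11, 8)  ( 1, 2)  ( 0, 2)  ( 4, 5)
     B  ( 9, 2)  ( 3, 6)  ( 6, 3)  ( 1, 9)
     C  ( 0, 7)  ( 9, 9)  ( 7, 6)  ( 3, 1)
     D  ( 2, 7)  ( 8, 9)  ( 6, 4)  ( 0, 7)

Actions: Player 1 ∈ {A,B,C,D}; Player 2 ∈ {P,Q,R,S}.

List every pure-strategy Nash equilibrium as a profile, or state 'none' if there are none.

(A,P): NE
(A,Q): not NE [P1→C gives 9>1; P2→P gives 8>2]
(A,R): not NE [P1→C gives 7>0; P2→P gives 8>2]
(A,S): not NE [P2→P gives 8>5]
(B,P): not NE [P1→A gives 11>9; P2→S gives 9>2]
(B,Q): not NE [P1→C gives 9>3; P2→S gives 9>6]
(B,R): not NE [P1→C gives 7>6; P2→S gives 9>3]
(B,S): not NE [P1→A gives 4>1]
(C,P): not NE [P1→A gives 11>0; P2→Q gives 9>7]
(C,Q): NE
(C,R): not NE [P2→Q gives 9>6]
(C,S): not NE [P1→A gives 4>3; P2→Q gives 9>1]
(D,P): not NE [P1→A gives 11>2; P2→Q gives 9>7]
(D,Q): not NE [P1→C gives 9>8]
(D,R): not NE [P1→C gives 7>6; P2→Q gives 9>4]
(D,S): not NE [P1→A gives 4>0; P2→Q gives 9>7]

NE set: (A,P), (C,Q)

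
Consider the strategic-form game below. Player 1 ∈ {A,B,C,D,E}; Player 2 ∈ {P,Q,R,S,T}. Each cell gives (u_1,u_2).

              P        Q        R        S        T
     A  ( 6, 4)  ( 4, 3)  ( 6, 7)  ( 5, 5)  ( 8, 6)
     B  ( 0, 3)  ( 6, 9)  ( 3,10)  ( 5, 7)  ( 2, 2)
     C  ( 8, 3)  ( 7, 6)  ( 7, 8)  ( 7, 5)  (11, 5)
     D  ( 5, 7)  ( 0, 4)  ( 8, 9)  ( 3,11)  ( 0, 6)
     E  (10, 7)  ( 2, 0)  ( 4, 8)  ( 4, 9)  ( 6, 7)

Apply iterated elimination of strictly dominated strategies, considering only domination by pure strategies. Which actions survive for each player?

Remaining: P1:{C,D} P2:{R,S}

P1 drop A (C beats it: P:8>6 Q:7>4 R:7>6 S:7>5 T:11>8)
P1 drop B (C beats it: P:8>0 Q:7>6 R:7>3 S:7>5 T:11>2)
P2 drop P (R beats it: C:8>3 D:9>7 E:8>7)
P1 drop E (C beats it: Q:7>2 R:7>4 S:7>4 T:11>6)
P2 drop Q (R beats it: C:8>6 D:9>4)
P2 drop T (R beats it: C:8>5 D:9>6)
P1→{C,D} P2→{R,S}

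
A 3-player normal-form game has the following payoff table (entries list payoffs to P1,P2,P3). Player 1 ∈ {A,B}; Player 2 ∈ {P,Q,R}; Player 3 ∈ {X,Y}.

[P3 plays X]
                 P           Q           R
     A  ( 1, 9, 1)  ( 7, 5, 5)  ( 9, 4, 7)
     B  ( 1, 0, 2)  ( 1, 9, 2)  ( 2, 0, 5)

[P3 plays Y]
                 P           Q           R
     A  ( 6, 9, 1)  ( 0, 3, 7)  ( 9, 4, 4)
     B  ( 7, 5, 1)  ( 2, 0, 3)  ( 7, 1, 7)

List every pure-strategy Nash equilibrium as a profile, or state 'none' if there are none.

(A,P,X): NE
(A,P,Y): not NE [P1→B gives 7>6]
(A,Q,X): not NE [P2→P gives 9>5; P3→Y gives 7>5]
(A,Q,Y): not NE [P1→B gives 2>0; P2→P gives 9>3]
(A,R,X): not NE [P2→P gives 9>4]
(A,R,Y): not NE [P2→P gives 9>4; P3→X gives 7>4]
(B,P,X): not NE [P2→Q gives 9>0]
(B,P,Y): not NE [P3→X gives 2>1]
(B,Q,X): not NE [P1→A gives 7>1; P3→Y gives 3>2]
(B,Q,Y): not NE [P2→P gives 5>0]
(B,R,X): not NE [P1→A gives 9>2; P2→Q gives 9>0; P3→Y gives 7>5]
(B,R,Y): not NE [P1→A gives 9>7; P2→P gives 5>1]

NE set: (A,P,X)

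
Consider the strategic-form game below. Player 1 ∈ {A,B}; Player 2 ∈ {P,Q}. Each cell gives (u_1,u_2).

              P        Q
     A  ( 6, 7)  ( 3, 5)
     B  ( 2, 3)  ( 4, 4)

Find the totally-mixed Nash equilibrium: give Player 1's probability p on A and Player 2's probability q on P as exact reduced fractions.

p=1/3, q=1/5

P1 indiff ⇒ q·6+(1-q)·3 = q·2+(1-q)·4 ⇒ q(4) = (1-q)(1) ⇒ q = 1/5
P2 indiff ⇒ p·7+(1-p)·3 = p·5+(1-p)·4 ⇒ p(2) = (1-p)(1) ⇒ p = 1/3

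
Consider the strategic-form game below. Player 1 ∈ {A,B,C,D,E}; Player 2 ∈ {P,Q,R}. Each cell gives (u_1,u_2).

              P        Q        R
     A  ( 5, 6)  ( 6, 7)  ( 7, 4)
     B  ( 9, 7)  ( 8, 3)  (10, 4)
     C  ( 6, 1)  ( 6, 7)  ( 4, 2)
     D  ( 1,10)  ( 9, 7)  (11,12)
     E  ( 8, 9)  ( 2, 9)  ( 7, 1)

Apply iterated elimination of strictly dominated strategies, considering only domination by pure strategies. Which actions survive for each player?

P1 drop A (B beats it: P:9>5 Q:8>6 R:10>7)
P1 drop C (B beats it: P:9>6 Q:8>6 R:10>4)
P1 drop E (B beats it: P:9>8 Q:8>2 R:10>7)
P2 drop Q (P beats it: B:7>3 D:10>7)
P1→{B,D} P2→{P,R}

Survivors P1:{B,D} P2:{P,R}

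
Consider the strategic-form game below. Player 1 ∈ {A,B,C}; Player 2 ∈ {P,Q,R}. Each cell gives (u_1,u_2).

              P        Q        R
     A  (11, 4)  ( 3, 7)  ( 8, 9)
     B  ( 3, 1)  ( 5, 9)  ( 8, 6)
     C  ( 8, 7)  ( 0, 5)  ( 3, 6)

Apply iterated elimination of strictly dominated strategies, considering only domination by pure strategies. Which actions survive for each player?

P1 drop C (A beats it: P:11>8 Q:3>0 R:8>3)
P2 drop P (Q beats it: A:7>4 B:9>1)
P1→{A,B} P2→{Q,R}

IESDS → P1:{A,B} P2:{Q,R}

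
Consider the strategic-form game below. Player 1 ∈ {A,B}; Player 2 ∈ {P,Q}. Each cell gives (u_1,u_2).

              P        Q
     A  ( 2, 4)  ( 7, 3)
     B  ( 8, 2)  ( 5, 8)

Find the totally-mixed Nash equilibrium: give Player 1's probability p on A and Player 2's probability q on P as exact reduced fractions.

P1 indiff ⇒ q·2+(1-q)·7 = q·8+(1-q)·5 ⇒ q(-6) = (1-q)(-2) ⇒ q = 1/4
P2 indiff ⇒ p·4+(1-p)·2 = p·3+(1-p)·8 ⇒ p(1) = (1-p)(6) ⇒ p = 6/7

(p,q) = (6/7, 1/4)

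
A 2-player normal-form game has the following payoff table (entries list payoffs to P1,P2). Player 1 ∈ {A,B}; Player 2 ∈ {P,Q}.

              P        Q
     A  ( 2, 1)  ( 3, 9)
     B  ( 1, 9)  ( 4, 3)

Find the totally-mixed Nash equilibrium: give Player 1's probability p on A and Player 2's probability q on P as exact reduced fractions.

P1 indiff ⇒ q·2+(1-q)·3 = q·1+(1-q)·4 ⇒ q(1) = (1-q)(1) ⇒ q = 1/2
P2 indiff ⇒ p·1+(1-p)·9 = p·9+(1-p)·3 ⇒ p(-8) = (1-p)(-6) ⇒ p = 3/7

p=3/7, q=1/2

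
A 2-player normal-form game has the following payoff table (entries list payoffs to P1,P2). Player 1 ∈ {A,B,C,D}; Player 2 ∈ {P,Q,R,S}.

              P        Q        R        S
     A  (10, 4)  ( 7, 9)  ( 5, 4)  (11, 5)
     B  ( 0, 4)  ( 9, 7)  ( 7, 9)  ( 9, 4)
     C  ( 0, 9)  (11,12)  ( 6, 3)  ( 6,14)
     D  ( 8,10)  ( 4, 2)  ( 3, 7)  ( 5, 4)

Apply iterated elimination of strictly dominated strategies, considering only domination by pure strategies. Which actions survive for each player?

Remaining: P1:{A,B,C} P2:{Q,R,S}

P1 drop D (A beats it: P:10>8 Q:7>4 R:5>3 S:11>5)
P2 drop P (Q beats it: A:9>4 B:7>4 C:12>9)
P1→{A,B,C} P2→{Q,R,S}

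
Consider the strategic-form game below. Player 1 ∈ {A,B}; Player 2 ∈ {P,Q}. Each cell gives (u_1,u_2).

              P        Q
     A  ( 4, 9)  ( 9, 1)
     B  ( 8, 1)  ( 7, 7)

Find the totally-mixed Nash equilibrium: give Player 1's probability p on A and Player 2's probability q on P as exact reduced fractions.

P1 indiff ⇒ q·4+(1-q)·9 = q·8+(1-q)·7 ⇒ q(-4) = (1-q)(-2) ⇒ q = 1/3
P2 indiff ⇒ p·9+(1-p)·1 = p·1+(1-p)·7 ⇒ p(8) = (1-p)(6) ⇒ p = 3/7

p=3/7, q=1/3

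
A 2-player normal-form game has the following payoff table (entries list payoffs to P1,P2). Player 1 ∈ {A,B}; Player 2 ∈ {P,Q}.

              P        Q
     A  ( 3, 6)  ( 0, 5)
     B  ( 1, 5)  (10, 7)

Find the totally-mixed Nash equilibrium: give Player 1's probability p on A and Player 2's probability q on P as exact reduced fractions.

P1 mixes 2/3 on A; P2 mixes 5/6 on P

P1 indiff ⇒ q·3+(1-q)·0 = q·1+(1-q)·10 ⇒ q(2) = (1-q)(10) ⇒ q = 5/6
P2 indiff ⇒ p·6+(1-p)·5 = p·5+(1-p)·7 ⇒ p(1) = (1-p)(2) ⇒ p = 2/3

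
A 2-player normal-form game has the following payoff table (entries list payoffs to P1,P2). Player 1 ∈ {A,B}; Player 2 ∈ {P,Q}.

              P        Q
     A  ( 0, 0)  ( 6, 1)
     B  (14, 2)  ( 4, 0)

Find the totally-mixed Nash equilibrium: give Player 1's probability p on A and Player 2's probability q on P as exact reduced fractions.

P1 indiff ⇒ q·0+(1-q)·6 = q·14+(1-q)·4 ⇒ q(-14) = (1-q)(-2) ⇒ q = 1/8
P2 indiff ⇒ p·0+(1-p)·2 = p·1+(1-p)·0 ⇒ p(-1) = (1-p)(-2) ⇒ p = 2/3

(p,q) = (2/3, 1/8)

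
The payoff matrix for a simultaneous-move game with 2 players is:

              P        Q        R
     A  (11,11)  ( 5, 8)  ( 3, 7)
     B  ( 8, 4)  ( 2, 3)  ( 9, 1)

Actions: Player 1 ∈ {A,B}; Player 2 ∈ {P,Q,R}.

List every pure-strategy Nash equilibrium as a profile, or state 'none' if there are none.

(A,P): NE
(A,Q): not NE [P2→P gives 11>8]
(A,R): not NE [P1→B gives 9>3; P2→P gives 11>7]
(B,P): not NE [P1→A gives 11>8]
(B,Q): not NE [P1→A gives 5>2; P2→P gives 4>3]
(B,R): not NE [P2→P gives 4>1]

NE set: (A,P)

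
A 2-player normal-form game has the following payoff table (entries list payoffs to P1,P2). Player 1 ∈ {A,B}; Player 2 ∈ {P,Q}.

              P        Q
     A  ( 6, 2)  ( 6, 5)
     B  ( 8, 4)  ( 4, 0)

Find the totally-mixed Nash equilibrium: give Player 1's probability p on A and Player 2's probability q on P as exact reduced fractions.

(p,q) = (4/7, 1/2)

P1 indiff ⇒ q·6+(1-q)·6 = q·8+(1-q)·4 ⇒ q(-2) = (1-q)(-2) ⇒ q = 1/2
P2 indiff ⇒ p·2+(1-p)·4 = p·5+(1-p)·0 ⇒ p(-3) = (1-p)(-4) ⇒ p = 4/7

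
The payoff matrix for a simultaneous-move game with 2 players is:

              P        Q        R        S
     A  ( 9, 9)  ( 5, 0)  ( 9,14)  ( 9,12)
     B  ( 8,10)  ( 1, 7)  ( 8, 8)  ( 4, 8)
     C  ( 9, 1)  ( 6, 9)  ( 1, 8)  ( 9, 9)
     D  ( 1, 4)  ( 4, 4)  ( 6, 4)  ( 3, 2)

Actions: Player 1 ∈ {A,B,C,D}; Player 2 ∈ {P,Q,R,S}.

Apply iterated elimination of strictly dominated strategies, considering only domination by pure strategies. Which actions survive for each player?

P1 drop B (A beats it: P:9>8 Q:5>1 R:9>8 S:9>4)
P1 drop D (A beats it: P:9>1 Q:5>4 R:9>6 S:9>3)
P2 drop P (R beats it: A:14>9 C:8>1)
P1→{A,C} P2→{Q,R,S}

Survivors P1:{A,C} P2:{Q,R,S}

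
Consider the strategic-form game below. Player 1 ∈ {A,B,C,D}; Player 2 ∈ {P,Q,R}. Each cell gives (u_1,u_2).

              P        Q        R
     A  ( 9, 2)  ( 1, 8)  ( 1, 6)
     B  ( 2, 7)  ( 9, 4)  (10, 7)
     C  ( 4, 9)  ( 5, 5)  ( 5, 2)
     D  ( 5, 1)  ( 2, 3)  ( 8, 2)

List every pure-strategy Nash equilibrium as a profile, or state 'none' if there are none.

(A,P): not NE [P2→Q gives 8>2]
(A,Q): not NE [P1→B gives 9>1]
(A,R): not NE [P1→B gives 10>1; P2→Q gives 8>6]
(B,P): not NE [P1→A gives 9>2]
(B,Q): not NE [P2→R gives 7>4]
(B,R): NE
(C,P): not NE [P1→A gives 9>4]
(C,Q): not NE [P1→B gives 9>5; P2→P gives 9>5]
(C,R): not NE [P1→B gives 10>5; P2→P gives 9>2]
(D,P): not NE [P1→A gives 9>5; P2→Q gives 3>1]
(D,Q): not NE [P1→B gives 9>2]
(D,R): not NE [P1→B gives 10>8; P2→Q gives 3>2]

PSNE = {(B,R)}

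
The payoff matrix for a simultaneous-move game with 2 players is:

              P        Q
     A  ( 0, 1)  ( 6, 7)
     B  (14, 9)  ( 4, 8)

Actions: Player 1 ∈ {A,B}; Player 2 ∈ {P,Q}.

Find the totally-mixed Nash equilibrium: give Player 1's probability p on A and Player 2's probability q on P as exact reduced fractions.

P1 mixes 1/7 on A; P2 mixes 1/8 on P

P1 indiff ⇒ q·0+(1-q)·6 = q·14+(1-q)·4 ⇒ q(-14) = (1-q)(-2) ⇒ q = 1/8
P2 indiff ⇒ p·1+(1-p)·9 = p·7+(1-p)·8 ⇒ p(-6) = (1-p)(-1) ⇒ p = 1/7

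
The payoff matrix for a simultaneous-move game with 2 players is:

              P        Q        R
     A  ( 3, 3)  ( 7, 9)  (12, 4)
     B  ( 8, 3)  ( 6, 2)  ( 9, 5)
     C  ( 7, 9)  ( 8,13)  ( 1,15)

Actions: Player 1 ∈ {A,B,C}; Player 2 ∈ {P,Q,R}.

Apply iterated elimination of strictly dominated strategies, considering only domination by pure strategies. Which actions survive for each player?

Survivors P1:{A,C} P2:{Q,R}

P2 drop P (R beats it: A:4>3 B:5>3 C:15>9)
P1 drop B (A beats it: Q:7>6 R:12>9)
P1→{A,C} P2→{Q,R}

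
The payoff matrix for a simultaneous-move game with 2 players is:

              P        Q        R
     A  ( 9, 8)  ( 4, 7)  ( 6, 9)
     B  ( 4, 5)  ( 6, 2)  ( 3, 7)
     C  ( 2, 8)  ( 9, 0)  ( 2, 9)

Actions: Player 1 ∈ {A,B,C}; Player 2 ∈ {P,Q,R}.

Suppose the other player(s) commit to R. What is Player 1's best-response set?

P1 best: {A}

u_1(A vs R) = 6
u_1(B vs R) = 3
u_1(C vs R) = 2
max payoff 6 at {A}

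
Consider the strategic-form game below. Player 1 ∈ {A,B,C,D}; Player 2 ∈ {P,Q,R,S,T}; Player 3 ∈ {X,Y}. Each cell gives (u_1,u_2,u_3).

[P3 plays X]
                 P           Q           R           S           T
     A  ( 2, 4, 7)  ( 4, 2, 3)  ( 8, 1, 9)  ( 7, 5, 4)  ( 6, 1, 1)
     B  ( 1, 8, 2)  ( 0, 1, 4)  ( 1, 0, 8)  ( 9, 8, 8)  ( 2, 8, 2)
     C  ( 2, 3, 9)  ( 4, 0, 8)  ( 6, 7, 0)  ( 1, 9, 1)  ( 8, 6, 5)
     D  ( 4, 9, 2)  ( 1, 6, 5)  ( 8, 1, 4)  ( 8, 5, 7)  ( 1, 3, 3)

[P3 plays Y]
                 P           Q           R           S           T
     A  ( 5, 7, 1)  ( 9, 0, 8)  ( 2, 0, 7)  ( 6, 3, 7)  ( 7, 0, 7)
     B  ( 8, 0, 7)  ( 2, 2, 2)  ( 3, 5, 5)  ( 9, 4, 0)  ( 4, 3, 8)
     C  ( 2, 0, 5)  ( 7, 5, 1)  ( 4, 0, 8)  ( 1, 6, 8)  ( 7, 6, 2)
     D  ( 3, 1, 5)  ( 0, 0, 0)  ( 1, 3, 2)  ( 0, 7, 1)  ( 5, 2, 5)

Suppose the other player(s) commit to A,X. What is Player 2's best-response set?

u_2(P vs A,X) = 4
u_2(Q vs A,X) = 2
u_2(R vs A,X) = 1
u_2(S vs A,X) = 5
u_2(T vs A,X) = 1
max payoff 5 at {S}

BR_2 = {S}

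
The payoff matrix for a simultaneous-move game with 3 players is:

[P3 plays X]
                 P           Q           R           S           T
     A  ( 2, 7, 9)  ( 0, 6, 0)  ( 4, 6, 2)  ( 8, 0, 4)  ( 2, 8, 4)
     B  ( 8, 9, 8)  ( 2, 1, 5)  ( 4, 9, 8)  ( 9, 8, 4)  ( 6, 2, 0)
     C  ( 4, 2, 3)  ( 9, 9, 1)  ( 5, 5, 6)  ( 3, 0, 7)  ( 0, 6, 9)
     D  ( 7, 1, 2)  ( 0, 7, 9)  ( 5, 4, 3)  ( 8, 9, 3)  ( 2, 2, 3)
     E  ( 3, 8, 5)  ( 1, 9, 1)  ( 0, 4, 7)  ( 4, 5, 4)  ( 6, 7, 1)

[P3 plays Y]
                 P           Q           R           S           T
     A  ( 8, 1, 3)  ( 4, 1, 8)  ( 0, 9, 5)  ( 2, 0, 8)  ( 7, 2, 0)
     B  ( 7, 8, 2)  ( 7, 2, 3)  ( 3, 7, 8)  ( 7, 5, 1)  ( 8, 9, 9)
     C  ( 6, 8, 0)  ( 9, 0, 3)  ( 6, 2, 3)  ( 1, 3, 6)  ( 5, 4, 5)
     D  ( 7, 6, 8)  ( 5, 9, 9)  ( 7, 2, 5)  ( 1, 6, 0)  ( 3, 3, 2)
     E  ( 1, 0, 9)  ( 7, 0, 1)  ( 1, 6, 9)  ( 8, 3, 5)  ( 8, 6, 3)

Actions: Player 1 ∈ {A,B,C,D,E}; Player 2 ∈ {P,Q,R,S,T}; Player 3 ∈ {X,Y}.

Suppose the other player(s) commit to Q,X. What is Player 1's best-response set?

P1 best: {C}

u_1(A vs Q,X) = 0
u_1(B vs Q,X) = 2
u_1(C vs Q,X) = 9
u_1(D vs Q,X) = 0
u_1(E vs Q,X) = 1
max payoff 9 at {C}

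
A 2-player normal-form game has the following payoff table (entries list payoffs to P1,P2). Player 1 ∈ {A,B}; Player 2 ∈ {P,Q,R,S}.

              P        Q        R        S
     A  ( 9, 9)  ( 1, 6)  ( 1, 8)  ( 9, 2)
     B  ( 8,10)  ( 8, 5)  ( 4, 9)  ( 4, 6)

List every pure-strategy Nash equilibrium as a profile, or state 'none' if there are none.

NE set: (A,P)

(A,P): NE
(A,Q): not NE [P1→B gives 8>1; P2→P gives 9>6]
(A,R): not NE [P1→B gives 4>1; P2→P gives 9>8]
(A,S): not NE [P2→P gives 9>2]
(B,P): not NE [P1→A gives 9>8]
(B,Q): not NE [P2→P gives 10>5]
(B,R): not NE [P2→P gives 10>9]
(B,S): not NE [P1→A gives 9>4; P2→P gives 10>6]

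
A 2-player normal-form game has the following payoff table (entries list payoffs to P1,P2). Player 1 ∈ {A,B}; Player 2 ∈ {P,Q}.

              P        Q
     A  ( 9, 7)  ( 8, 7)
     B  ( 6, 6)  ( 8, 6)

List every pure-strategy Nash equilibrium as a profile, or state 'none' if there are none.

(A,P): NE
(A,Q): NE
(B,P): not NE [P1→A gives 9>6]
(B,Q): NE

Nash profiles: (A,P), (A,Q), (B,Q)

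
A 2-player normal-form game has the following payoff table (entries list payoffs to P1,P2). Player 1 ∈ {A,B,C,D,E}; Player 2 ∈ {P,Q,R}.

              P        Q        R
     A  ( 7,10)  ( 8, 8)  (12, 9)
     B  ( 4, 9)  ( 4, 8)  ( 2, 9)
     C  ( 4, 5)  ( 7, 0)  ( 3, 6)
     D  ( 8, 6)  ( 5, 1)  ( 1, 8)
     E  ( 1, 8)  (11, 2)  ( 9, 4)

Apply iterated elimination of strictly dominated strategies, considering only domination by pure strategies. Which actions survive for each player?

Remaining: P1:{A,D} P2:{P,R}

P1 drop B (A beats it: P:7>4 Q:8>4 R:12>2)
P1 drop C (A beats it: P:7>4 Q:8>7 R:12>3)
P2 drop Q (P beats it: A:10>8 D:6>1 E:8>2)
P1 drop E (A beats it: P:7>1 R:12>9)
P1→{A,D} P2→{P,R}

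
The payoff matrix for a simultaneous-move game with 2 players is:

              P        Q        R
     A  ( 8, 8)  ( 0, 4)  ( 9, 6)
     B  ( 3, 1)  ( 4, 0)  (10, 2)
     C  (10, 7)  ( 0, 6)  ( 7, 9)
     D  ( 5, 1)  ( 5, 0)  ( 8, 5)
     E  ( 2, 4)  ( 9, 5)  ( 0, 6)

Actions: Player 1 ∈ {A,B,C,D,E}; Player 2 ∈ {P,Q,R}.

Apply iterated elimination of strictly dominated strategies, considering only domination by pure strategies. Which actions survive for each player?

P2 drop Q (R beats it: A:6>4 B:2>0 C:9>6 D:5>0 E:6>5)
P1 drop D (A beats it: P:8>5 R:9>8)
P1 drop E (A beats it: P:8>2 R:9>0)
P1→{A,B,C} P2→{P,R}

IESDS → P1:{A,B,C} P2:{P,R}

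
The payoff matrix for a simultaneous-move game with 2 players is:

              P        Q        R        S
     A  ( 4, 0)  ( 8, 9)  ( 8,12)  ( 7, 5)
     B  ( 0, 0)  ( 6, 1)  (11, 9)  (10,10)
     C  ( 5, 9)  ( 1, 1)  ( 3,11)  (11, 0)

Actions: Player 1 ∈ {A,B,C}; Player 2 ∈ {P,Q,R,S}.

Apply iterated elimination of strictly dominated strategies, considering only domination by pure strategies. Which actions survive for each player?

P2 drop P (R beats it: A:12>0 B:9>0 C:11>9)
P2 drop Q (R beats it: A:12>9 B:9>1 C:11>1)
P1 drop A (B beats it: R:11>8 S:10>7)
P1→{B,C} P2→{R,S}

IESDS → P1:{B,C} P2:{R,S}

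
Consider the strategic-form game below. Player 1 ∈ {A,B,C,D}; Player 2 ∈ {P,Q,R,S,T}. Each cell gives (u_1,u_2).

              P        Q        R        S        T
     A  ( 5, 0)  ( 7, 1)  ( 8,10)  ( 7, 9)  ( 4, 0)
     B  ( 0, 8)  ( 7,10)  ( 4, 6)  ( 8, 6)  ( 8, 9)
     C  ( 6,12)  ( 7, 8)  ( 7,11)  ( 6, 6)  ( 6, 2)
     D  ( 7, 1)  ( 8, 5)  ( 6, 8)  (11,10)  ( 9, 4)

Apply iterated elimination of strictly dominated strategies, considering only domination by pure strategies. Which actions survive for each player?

P1 drop B (D beats it: P:7>0 Q:8>7 R:6>4 S:11>8 T:9>8)
P2 drop Q (R beats it: A:10>1 C:11>8 D:8>5)
P2 drop T (R beats it: A:10>0 C:11>2 D:8>4)
P1→{A,C,D} P2→{P,R,S}

IESDS → P1:{A,C,D} P2:{P,R,S}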